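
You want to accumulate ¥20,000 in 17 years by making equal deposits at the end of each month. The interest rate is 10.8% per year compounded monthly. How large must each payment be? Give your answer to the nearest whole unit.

Level ordinary annuity; solve FV = PMT × [((1+r)^n − 1)/r] for PMT.
Periodic rate r = 0.108/12 per month; n is counted in months.
With n = 204: PMT = 20,000 / ([((1+r)^n − 1)/r]) = ¥34

¥34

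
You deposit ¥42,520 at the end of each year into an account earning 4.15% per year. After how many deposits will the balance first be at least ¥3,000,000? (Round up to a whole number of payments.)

Periodic rate r = 0.0415 per year.
Ordinary annuity FV: 3,000,000 = 42,520 × [((1+r)^n − 1)/r].
(1+r)^n = 1 + 3,000,000 × r / 42,520, so n = ln(1 + 3,000,000·r/42,520) / ln(1+r) = 33.65.
Round up to a whole number of payments: n = 34.

34 payments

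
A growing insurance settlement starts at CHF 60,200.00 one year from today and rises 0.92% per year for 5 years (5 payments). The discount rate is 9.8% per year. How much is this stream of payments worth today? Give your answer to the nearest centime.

Periodic rate r = 0.098 per year.
Growing ordinary annuity: PV = PMT₁ × [1 − ((1+g)/(1+r))^n] / (r − g) = 60,200 × [1 − ((1+0.0092)/(1+r))^5] / (r − 0.0092) = CHF 233,237.24.

CHF 233,237.24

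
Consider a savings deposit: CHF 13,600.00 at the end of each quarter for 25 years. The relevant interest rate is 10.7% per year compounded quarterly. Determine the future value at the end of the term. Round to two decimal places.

This is an ordinary annuity: 100 deposits of CHF 13,600.00 at the end of each quarter.
Periodic rate r = 0.107/4 per quarter; n is counted in quarters.
FV = PMT × [((1+r)^n − 1)/r] = 13,600 × [(1+r)^100 − 1] / r = CHF 6,614,971.44

CHF 6,614,971.44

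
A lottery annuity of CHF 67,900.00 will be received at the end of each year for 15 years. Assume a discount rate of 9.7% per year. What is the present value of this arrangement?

This is an ordinary annuity: 15 payments of CHF 67,900.00 at the end of each year.
Periodic rate r = 0.097 per year.
PV = PMT × [(1 − (1+r)^−n)/r] = 67,900 × [1 − (1+r)^−15] / r = CHF 525,418.34

CHF 525,418.34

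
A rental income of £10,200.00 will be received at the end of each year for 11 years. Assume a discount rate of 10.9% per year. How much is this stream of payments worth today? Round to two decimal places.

This is an ordinary annuity: 11 payments of £10,200.00 at the end of each year.
Periodic rate r = 0.109 per year.
PV = PMT × [(1 − (1+r)^−n)/r] = 10,200 × [1 − (1+r)^−11] / r = £63,591.42

£63,591.42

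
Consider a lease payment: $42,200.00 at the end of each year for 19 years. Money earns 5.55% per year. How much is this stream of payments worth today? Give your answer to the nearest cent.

This is an ordinary annuity: 19 payments of $42,200.00 at the end of each year.
Periodic rate r = 0.0555 per year.
PV = PMT × [(1 − (1+r)^−n)/r] = 42,200 × [1 − (1+r)^−19] / r = $487,893.96

$487,893.96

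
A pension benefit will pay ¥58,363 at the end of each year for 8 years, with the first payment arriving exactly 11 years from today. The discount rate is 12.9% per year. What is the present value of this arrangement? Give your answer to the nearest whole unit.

¥83,525

Ordinary annuity of 8 payments, first payment at period 11.
Periodic rate r = 0.129 per year.
The ordinary-annuity PV formula values the stream one period before the first payment (period 10); discount that back 10 periods:
PV₀ = 58,363 × [1 − (1+r)^−8] / r × (1+r)^−10 = ¥83,525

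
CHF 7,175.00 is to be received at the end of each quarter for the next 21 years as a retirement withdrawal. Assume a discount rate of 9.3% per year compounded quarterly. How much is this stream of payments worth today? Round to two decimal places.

CHF 263,837.86

This is an ordinary annuity: 84 payments of CHF 7,175.00 at the end of each quarter.
Periodic rate r = 0.093/4 per quarter; n is counted in quarters.
PV = PMT × [(1 − (1+r)^−n)/r] = 7,175 × [1 − (1+r)^−84] / r = CHF 263,837.86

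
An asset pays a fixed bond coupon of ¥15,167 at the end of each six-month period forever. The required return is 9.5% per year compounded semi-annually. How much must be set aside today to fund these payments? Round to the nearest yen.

Periodic rate r = 0.095/2 per half-year.
Level perpetuity: PV = PMT / r = 15,167 / (0.095/2) = ¥319,305.

¥319,305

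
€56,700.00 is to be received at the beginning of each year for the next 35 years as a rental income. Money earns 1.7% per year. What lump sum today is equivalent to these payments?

This is an annuity due: 35 payments of €56,700.00 at the beginning of each year.
Periodic rate r = 0.017 per year.
PV = PMT × [(1 − (1+r)^−n)/r] × (1+r) = 56,700 × [1 − (1+r)^−35] / r × (1+r) = €1,511,717.53

€1,511,717.53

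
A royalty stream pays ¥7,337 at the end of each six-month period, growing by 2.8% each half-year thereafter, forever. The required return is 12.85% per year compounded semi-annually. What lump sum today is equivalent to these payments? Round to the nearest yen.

Periodic rate r = 0.1285/2 per half-year.
Growing perpetuity (Gordon): PV = PMT₁ / (r − g) = 7,337 / (r − 0.028) = ¥202,400.

¥202,400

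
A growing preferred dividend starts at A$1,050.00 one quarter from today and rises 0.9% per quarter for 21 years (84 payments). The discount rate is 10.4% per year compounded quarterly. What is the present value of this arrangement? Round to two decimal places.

Periodic rate r = 0.104/4 per quarter; n is counted in quarters.
Growing ordinary annuity: PV = PMT₁ × [1 − ((1+g)/(1+r))^n] / (r − g) = 1,050 × [1 − ((1+0.009)/(1+r))^84] / (r − 0.009) = A$46,586.51.

A$46,586.51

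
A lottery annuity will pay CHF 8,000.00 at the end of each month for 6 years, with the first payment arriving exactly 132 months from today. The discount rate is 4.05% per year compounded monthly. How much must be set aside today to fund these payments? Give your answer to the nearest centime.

Ordinary annuity of 72 payments, first payment at period 132.
Periodic rate r = 0.0405/12 per month; n is counted in months.
The ordinary-annuity PV formula values the stream one period before the first payment (period 131); discount that back 131 periods:
PV₀ = 8,000 × [1 − (1+r)^−72] / r × (1+r)^−131 = CHF 328,388.52

CHF 328,388.52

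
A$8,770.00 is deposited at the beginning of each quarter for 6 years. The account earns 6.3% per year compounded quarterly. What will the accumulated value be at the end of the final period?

A$257,385.61

This is an annuity due: 24 deposits of A$8,770.00 at the beginning of each quarter.
Periodic rate r = 0.063/4 per quarter; n is counted in quarters.
FV = PMT × [((1+r)^n − 1)/r] × (1+r) = 8,770 × [(1+r)^24 − 1] / r × (1+r) = A$257,385.61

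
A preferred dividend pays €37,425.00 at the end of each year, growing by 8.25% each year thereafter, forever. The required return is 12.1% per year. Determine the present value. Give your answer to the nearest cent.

€972,077.92

Periodic rate r = 0.121 per year.
Growing perpetuity (Gordon): PV = PMT₁ / (r − g) = 37,425 / (r − 0.0825) = €972,077.92.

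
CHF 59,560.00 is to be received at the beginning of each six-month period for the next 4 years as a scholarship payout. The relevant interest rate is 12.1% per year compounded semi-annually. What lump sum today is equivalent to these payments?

This is an annuity due: 8 payments of CHF 59,560.00 at the beginning of each six-month period.
Periodic rate r = 0.121/2 per half-year; n is counted in half-years.
PV = PMT × [(1 − (1+r)^−n)/r] × (1+r) = 59,560 × [1 − (1+r)^−8] / r × (1+r) = CHF 391,456.57

CHF 391,456.57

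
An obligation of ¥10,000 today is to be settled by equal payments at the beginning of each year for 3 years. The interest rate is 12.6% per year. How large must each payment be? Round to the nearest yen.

Level annuity due; solve PV = PMT × [(1 − (1+r)^−n)/r] × (1+r) for PMT.
Periodic rate r = 0.126 per year.
With n = 3: PMT = 10,000 / ([(1 − (1+r)^−n)/r] × (1+r)) = ¥3,736

¥3,736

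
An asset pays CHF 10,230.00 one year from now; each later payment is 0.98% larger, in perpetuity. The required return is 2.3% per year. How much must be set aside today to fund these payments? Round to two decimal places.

Periodic rate r = 0.023 per year.
Growing perpetuity (Gordon): PV = PMT₁ / (r − g) = 10,230 / (r − 0.0098) = CHF 775,000.00.

CHF 775,000.00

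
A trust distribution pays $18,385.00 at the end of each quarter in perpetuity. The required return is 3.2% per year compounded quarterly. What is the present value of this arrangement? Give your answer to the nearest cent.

Periodic rate r = 0.032/4 per quarter.
Level perpetuity: PV = PMT / r = 18,385 / (0.032/4) = $2,298,125.00.

$2,298,125.00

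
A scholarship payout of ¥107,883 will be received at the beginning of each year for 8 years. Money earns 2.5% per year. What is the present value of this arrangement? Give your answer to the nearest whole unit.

¥792,874

This is an annuity due: 8 payments of ¥107,883 at the beginning of each year.
Periodic rate r = 0.025 per year.
PV = PMT × [(1 − (1+r)^−n)/r] × (1+r) = 107,883 × [1 − (1+r)^−8] / r × (1+r) = ¥792,874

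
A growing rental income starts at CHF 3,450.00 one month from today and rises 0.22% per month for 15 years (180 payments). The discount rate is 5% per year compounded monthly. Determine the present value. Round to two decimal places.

CHF 521,598.31

Periodic rate r = 0.05/12 per month; n is counted in months.
Growing ordinary annuity: PV = PMT₁ × [1 − ((1+g)/(1+r))^n] / (r − g) = 3,450 × [1 − ((1+0.0022)/(1+r))^180] / (r − 0.0022) = CHF 521,598.31.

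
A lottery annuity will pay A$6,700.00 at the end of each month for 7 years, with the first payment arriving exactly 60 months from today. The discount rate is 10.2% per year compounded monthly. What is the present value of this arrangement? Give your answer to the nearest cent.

A$243,420.82

Ordinary annuity of 84 payments, first payment at period 60.
Periodic rate r = 0.102/12 per month; n is counted in months.
The ordinary-annuity PV formula values the stream one period before the first payment (period 59); discount that back 59 periods:
PV₀ = 6,700 × [1 − (1+r)^−84] / r × (1+r)^−59 = A$243,420.82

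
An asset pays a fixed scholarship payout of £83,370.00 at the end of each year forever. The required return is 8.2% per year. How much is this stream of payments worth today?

£1,016,707.32

Periodic rate r = 0.082 per year.
Level perpetuity: PV = PMT / r = 83,370 / (0.082) = £1,016,707.32.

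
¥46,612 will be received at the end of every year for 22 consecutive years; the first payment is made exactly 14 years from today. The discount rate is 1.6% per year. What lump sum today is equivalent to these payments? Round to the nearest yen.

Ordinary annuity of 22 payments, first payment at period 14.
Periodic rate r = 0.016 per year.
The ordinary-annuity PV formula values the stream one period before the first payment (period 13); discount that back 13 periods:
PV₀ = 46,612 × [1 − (1+r)^−22] / r × (1+r)^−13 = ¥698,593

¥698,593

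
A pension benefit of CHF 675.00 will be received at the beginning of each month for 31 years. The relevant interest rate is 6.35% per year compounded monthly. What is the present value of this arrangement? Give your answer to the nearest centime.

CHF 110,230.90

This is an annuity due: 372 payments of CHF 675.00 at the beginning of each month.
Periodic rate r = 0.0635/12 per month; n is counted in months.
PV = PMT × [(1 − (1+r)^−n)/r] × (1+r) = 675 × [1 − (1+r)^−372] / r × (1+r) = CHF 110,230.90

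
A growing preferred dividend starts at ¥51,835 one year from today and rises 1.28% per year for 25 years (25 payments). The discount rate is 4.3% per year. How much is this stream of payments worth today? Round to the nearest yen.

¥893,010

Periodic rate r = 0.043 per year.
Growing ordinary annuity: PV = PMT₁ × [1 − ((1+g)/(1+r))^n] / (r − g) = 51,835 × [1 − ((1+0.0128)/(1+r))^25] / (r − 0.0128) = ¥893,010.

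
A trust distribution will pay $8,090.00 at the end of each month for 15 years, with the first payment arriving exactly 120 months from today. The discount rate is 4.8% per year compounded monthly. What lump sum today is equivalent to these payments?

$644,631.32

Ordinary annuity of 180 payments, first payment at period 120.
Periodic rate r = 0.048/12 per month; n is counted in months.
The ordinary-annuity PV formula values the stream one period before the first payment (period 119); discount that back 119 periods:
PV₀ = 8,090 × [1 − (1+r)^−180] / r × (1+r)^−119 = $644,631.32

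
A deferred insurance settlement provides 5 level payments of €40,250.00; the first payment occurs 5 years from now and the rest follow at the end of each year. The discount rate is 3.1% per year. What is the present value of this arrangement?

Ordinary annuity of 5 payments, first payment at period 5.
Periodic rate r = 0.031 per year.
The ordinary-annuity PV formula values the stream one period before the first payment (period 4); discount that back 4 periods:
PV₀ = 40,250 × [1 − (1+r)^−5] / r × (1+r)^−4 = €162,678.41

€162,678.41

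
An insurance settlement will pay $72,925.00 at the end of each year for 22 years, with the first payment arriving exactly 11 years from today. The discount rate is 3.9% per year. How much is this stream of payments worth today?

Ordinary annuity of 22 payments, first payment at period 11.
Periodic rate r = 0.039 per year.
The ordinary-annuity PV formula values the stream one period before the first payment (period 10); discount that back 10 periods:
PV₀ = 72,925 × [1 − (1+r)^−22] / r × (1+r)^−10 = $725,743.66

$725,743.66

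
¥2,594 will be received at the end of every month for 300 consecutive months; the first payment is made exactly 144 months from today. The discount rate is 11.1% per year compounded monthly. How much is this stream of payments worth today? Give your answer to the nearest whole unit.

Ordinary annuity of 300 payments, first payment at period 144.
Periodic rate r = 0.111/12 per month; n is counted in months.
The ordinary-annuity PV formula values the stream one period before the first payment (period 143); discount that back 143 periods:
PV₀ = 2,594 × [1 − (1+r)^−300] / r × (1+r)^−143 = ¥70,417

¥70,417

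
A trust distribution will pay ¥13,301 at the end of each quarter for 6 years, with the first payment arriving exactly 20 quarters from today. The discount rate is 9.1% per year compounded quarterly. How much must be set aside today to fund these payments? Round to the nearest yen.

Ordinary annuity of 24 payments, first payment at period 20.
Periodic rate r = 0.091/4 per quarter; n is counted in quarters.
The ordinary-annuity PV formula values the stream one period before the first payment (period 19); discount that back 19 periods:
PV₀ = 13,301 × [1 − (1+r)^−24] / r × (1+r)^−19 = ¥159,078

¥159,078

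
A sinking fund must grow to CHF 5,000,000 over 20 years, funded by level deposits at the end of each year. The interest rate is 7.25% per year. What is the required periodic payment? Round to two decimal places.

Level ordinary annuity; solve FV = PMT × [((1+r)^n − 1)/r] for PMT.
Periodic rate r = 0.0725 per year.
With n = 20: PMT = 5,000,000 / ([((1+r)^n − 1)/r]) = CHF 118,674.20

CHF 118,674.20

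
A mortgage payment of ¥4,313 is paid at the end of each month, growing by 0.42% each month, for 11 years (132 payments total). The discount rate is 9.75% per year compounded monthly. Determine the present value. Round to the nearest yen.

¥442,240

Periodic rate r = 0.0975/12 per month; n is counted in months.
Growing ordinary annuity: PV = PMT₁ × [1 − ((1+g)/(1+r))^n] / (r − g) = 4,313 × [1 − ((1+0.0042)/(1+r))^132] / (r − 0.0042) = ¥442,240.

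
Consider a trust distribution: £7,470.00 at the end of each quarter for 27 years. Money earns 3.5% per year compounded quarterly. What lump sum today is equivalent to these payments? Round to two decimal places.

£520,526.25

This is an ordinary annuity: 108 payments of £7,470.00 at the end of each quarter.
Periodic rate r = 0.035/4 per quarter; n is counted in quarters.
PV = PMT × [(1 − (1+r)^−n)/r] = 7,470 × [1 − (1+r)^−108] / r = £520,526.25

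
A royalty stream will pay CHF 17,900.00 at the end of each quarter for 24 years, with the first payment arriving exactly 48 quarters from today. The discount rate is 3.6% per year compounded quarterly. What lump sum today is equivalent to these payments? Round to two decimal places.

Ordinary annuity of 96 payments, first payment at period 48.
Periodic rate r = 0.036/4 per quarter; n is counted in quarters.
The ordinary-annuity PV formula values the stream one period before the first payment (period 47); discount that back 47 periods:
PV₀ = 17,900 × [1 − (1+r)^−96] / r × (1+r)^−47 = CHF 753,047.84

CHF 753,047.84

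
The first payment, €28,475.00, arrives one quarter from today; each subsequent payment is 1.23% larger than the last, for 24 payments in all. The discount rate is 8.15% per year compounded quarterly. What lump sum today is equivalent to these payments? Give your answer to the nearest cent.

Periodic rate r = 0.0815/4 per quarter; n is counted in quarters.
Growing ordinary annuity: PV = PMT₁ × [1 − ((1+g)/(1+r))^n] / (r − g) = 28,475 × [1 − ((1+0.0123)/(1+r))^24] / (r − 0.0123) = €612,195.61.

€612,195.61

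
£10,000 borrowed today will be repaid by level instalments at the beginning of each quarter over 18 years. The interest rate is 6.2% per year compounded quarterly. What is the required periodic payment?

£227.95

Level annuity due; solve PV = PMT × [(1 − (1+r)^−n)/r] × (1+r) for PMT.
Periodic rate r = 0.062/4 per quarter; n is counted in quarters.
With n = 72: PMT = 10,000 / ([(1 − (1+r)^−n)/r] × (1+r)) = £227.95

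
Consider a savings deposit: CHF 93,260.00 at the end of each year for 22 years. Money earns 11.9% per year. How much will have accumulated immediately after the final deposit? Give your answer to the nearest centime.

CHF 8,514,748.09

This is an ordinary annuity: 22 deposits of CHF 93,260.00 at the end of each year.
Periodic rate r = 0.119 per year.
FV = PMT × [((1+r)^n − 1)/r] = 93,260 × [(1+r)^22 − 1] / r = CHF 8,514,748.09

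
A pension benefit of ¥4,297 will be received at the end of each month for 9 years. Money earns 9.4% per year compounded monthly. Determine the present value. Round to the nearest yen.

This is an ordinary annuity: 108 payments of ¥4,297 at the end of each month.
Periodic rate r = 0.094/12 per month; n is counted in months.
PV = PMT × [(1 − (1+r)^−n)/r] = 4,297 × [1 − (1+r)^−108] / r = ¥312,376

¥312,376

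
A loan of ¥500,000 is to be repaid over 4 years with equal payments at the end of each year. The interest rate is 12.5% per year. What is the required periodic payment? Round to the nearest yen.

Level ordinary annuity; solve PV = PMT × [(1 − (1+r)^−n)/r] for PMT.
Periodic rate r = 0.125 per year.
With n = 4: PMT = 500,000 / ([(1 − (1+r)^−n)/r]) = ¥166,354

¥166,354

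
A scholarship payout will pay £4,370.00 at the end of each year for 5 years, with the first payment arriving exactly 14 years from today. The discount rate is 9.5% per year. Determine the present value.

£5,156.99

Ordinary annuity of 5 payments, first payment at period 14.
Periodic rate r = 0.095 per year.
The ordinary-annuity PV formula values the stream one period before the first payment (period 13); discount that back 13 periods:
PV₀ = 4,370 × [1 − (1+r)^−5] / r × (1+r)^−13 = £5,156.99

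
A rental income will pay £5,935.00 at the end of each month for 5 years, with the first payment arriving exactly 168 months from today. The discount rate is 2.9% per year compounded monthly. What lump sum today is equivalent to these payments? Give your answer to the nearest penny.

Ordinary annuity of 60 payments, first payment at period 168.
Periodic rate r = 0.029/12 per month; n is counted in months.
The ordinary-annuity PV formula values the stream one period before the first payment (period 167); discount that back 167 periods:
PV₀ = 5,935 × [1 − (1+r)^−60] / r × (1+r)^−167 = £221,266.81

£221,266.81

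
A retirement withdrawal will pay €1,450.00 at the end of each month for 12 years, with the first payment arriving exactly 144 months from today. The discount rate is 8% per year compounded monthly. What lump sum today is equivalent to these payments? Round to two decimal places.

€51,797.13

Ordinary annuity of 144 payments, first payment at period 144.
Periodic rate r = 0.08/12 per month; n is counted in months.
The ordinary-annuity PV formula values the stream one period before the first payment (period 143); discount that back 143 periods:
PV₀ = 1,450 × [1 − (1+r)^−144] / r × (1+r)^−143 = €51,797.13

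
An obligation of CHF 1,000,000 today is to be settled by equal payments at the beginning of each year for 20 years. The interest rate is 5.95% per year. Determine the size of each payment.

Level annuity due; solve PV = PMT × [(1 − (1+r)^−n)/r] × (1+r) for PMT.
Periodic rate r = 0.0595 per year.
With n = 20: PMT = 1,000,000 / ([(1 − (1+r)^−n)/r] × (1+r)) = CHF 81,954.70

CHF 81,954.70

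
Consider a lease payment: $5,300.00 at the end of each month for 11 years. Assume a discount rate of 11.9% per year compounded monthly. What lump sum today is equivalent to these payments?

$389,169.39

This is an ordinary annuity: 132 payments of $5,300.00 at the end of each month.
Periodic rate r = 0.119/12 per month; n is counted in months.
PV = PMT × [(1 − (1+r)^−n)/r] = 5,300 × [1 − (1+r)^−132] / r = $389,169.39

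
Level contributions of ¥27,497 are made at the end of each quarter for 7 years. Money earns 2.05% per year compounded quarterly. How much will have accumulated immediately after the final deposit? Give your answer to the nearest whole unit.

¥825,628

This is an ordinary annuity: 28 deposits of ¥27,497 at the end of each quarter.
Periodic rate r = 0.0205/4 per quarter; n is counted in quarters.
FV = PMT × [((1+r)^n − 1)/r] = 27,497 × [(1+r)^28 − 1] / r = ¥825,628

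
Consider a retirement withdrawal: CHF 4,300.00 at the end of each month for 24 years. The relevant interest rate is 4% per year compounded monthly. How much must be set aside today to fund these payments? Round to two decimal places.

This is an ordinary annuity: 288 payments of CHF 4,300.00 at the end of each month.
Periodic rate r = 0.04/12 per month; n is counted in months.
PV = PMT × [(1 − (1+r)^−n)/r] = 4,300 × [1 − (1+r)^−288] / r = CHF 795,279.01

CHF 795,279.01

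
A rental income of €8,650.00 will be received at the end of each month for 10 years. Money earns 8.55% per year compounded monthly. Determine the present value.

This is an ordinary annuity: 120 payments of €8,650.00 at the end of each month.
Periodic rate r = 0.0855/12 per month; n is counted in months.
PV = PMT × [(1 − (1+r)^−n)/r] = 8,650 × [1 − (1+r)^−120] / r = €696,158.78

€696,158.78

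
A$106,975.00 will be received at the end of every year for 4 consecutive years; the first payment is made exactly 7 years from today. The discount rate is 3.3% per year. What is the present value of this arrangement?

Ordinary annuity of 4 payments, first payment at period 7.
Periodic rate r = 0.033 per year.
The ordinary-annuity PV formula values the stream one period before the first payment (period 6); discount that back 6 periods:
PV₀ = 106,975 × [1 − (1+r)^−4] / r × (1+r)^−6 = A$324,919.39

A$324,919.39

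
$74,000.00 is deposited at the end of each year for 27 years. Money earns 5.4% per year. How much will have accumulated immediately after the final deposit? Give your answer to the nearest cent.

$4,298,995.09

This is an ordinary annuity: 27 deposits of $74,000.00 at the end of each year.
Periodic rate r = 0.054 per year.
FV = PMT × [((1+r)^n − 1)/r] = 74,000 × [(1+r)^27 − 1] / r = $4,298,995.09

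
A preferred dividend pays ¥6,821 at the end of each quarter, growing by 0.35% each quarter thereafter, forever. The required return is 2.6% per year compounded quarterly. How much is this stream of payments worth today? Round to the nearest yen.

Periodic rate r = 0.026/4 per quarter.
Growing perpetuity (Gordon): PV = PMT₁ / (r − g) = 6,821 / (r − 0.0035) = ¥2,273,667.

¥2,273,667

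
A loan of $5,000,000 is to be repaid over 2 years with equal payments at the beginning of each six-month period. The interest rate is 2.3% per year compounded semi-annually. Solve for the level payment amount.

Level annuity due; solve PV = PMT × [(1 − (1+r)^−n)/r] × (1+r) for PMT.
Periodic rate r = 0.023/2 per half-year; n is counted in half-years.
With n = 4: PMT = 5,000,000 / ([(1 − (1+r)^−n)/r] × (1+r)) = $1,271,520.47

$1,271,520.47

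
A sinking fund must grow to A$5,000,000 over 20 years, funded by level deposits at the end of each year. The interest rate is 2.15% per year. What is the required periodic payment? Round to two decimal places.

A$202,727.78

Level ordinary annuity; solve FV = PMT × [((1+r)^n − 1)/r] for PMT.
Periodic rate r = 0.0215 per year.
With n = 20: PMT = 5,000,000 / ([((1+r)^n − 1)/r]) = A$202,727.78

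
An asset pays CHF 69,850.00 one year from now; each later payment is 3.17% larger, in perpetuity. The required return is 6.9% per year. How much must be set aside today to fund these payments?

Periodic rate r = 0.069 per year.
Growing perpetuity (Gordon): PV = PMT₁ / (r − g) = 69,850 / (r − 0.0317) = CHF 1,872,654.16.

CHF 1,872,654.16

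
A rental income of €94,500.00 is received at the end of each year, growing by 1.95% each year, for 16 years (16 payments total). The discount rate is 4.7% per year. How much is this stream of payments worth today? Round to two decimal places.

€1,191,717.48

Periodic rate r = 0.047 per year.
Growing ordinary annuity: PV = PMT₁ × [1 − ((1+g)/(1+r))^n] / (r − g) = 94,500 × [1 − ((1+0.0195)/(1+r))^16] / (r − 0.0195) = €1,191,717.48.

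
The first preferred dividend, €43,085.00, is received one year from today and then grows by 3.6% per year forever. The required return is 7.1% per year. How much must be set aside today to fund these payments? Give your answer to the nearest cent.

€1,231,000.00

Periodic rate r = 0.071 per year.
Growing perpetuity (Gordon): PV = PMT₁ / (r − g) = 43,085 / (r − 0.036) = €1,231,000.00.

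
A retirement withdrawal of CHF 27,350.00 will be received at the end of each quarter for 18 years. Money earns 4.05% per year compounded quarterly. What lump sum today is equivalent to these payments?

CHF 1,393,397.40

This is an ordinary annuity: 72 payments of CHF 27,350.00 at the end of each quarter.
Periodic rate r = 0.0405/4 per quarter; n is counted in quarters.
PV = PMT × [(1 − (1+r)^−n)/r] = 27,350 × [1 − (1+r)^−72] / r = CHF 1,393,397.40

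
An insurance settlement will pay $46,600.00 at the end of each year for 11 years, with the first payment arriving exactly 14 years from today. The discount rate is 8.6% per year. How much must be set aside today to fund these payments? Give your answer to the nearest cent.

$110,583.67

Ordinary annuity of 11 payments, first payment at period 14.
Periodic rate r = 0.086 per year.
The ordinary-annuity PV formula values the stream one period before the first payment (period 13); discount that back 13 periods:
PV₀ = 46,600 × [1 − (1+r)^−11] / r × (1+r)^−13 = $110,583.67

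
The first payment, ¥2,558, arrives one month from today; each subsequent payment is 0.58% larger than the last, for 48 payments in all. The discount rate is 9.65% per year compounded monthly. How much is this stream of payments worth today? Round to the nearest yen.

¥115,651

Periodic rate r = 0.0965/12 per month; n is counted in months.
Growing ordinary annuity: PV = PMT₁ × [1 − ((1+g)/(1+r))^n] / (r − g) = 2,558 × [1 − ((1+0.0058)/(1+r))^48] / (r − 0.0058) = ¥115,651.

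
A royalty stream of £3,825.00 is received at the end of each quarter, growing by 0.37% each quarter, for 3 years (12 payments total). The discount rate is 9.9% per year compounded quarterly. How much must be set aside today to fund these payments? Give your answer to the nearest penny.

£40,061.93

Periodic rate r = 0.099/4 per quarter; n is counted in quarters.
Growing ordinary annuity: PV = PMT₁ × [1 − ((1+g)/(1+r))^n] / (r − g) = 3,825 × [1 − ((1+0.0037)/(1+r))^12] / (r − 0.0037) = £40,061.93.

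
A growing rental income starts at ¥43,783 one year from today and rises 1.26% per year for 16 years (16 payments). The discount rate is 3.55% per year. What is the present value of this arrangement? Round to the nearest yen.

¥575,095

Periodic rate r = 0.0355 per year.
Growing ordinary annuity: PV = PMT₁ × [1 − ((1+g)/(1+r))^n] / (r − g) = 43,783 × [1 − ((1+0.0126)/(1+r))^16] / (r − 0.0126) = ¥575,095.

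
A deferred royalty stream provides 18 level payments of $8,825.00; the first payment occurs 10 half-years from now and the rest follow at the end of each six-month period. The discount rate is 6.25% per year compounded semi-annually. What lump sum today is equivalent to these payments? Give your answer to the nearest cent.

$91,048.81

Ordinary annuity of 18 payments, first payment at period 10.
Periodic rate r = 0.0625/2 per half-year; n is counted in half-years.
The ordinary-annuity PV formula values the stream one period before the first payment (period 9); discount that back 9 periods:
PV₀ = 8,825 × [1 − (1+r)^−18] / r × (1+r)^−9 = $91,048.81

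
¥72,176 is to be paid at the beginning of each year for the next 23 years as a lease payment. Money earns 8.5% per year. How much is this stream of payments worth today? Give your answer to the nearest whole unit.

This is an annuity due: 23 payments of ¥72,176 at the beginning of each year.
Periodic rate r = 0.085 per year.
PV = PMT × [(1 − (1+r)^−n)/r] × (1+r) = 72,176 × [1 − (1+r)^−23] / r × (1+r) = ¥780,208

¥780,208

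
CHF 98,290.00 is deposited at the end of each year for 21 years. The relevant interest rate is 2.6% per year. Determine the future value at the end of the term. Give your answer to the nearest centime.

CHF 2,700,444.40

This is an ordinary annuity: 21 deposits of CHF 98,290.00 at the end of each year.
Periodic rate r = 0.026 per year.
FV = PMT × [((1+r)^n − 1)/r] = 98,290 × [(1+r)^21 − 1] / r = CHF 2,700,444.40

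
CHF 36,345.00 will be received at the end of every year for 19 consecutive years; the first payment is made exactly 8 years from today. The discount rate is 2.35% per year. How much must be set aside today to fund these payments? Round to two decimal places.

Ordinary annuity of 19 payments, first payment at period 8.
Periodic rate r = 0.0235 per year.
The ordinary-annuity PV formula values the stream one period before the first payment (period 7); discount that back 7 periods:
PV₀ = 36,345 × [1 − (1+r)^−19] / r × (1+r)^−7 = CHF 469,044.45

CHF 469,044.45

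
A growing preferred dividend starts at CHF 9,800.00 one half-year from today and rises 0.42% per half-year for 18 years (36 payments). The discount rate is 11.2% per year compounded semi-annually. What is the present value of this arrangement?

CHF 158,248.99

Periodic rate r = 0.112/2 per half-year; n is counted in half-years.
Growing ordinary annuity: PV = PMT₁ × [1 − ((1+g)/(1+r))^n] / (r − g) = 9,800 × [1 − ((1+0.0042)/(1+r))^36] / (r − 0.0042) = CHF 158,248.99.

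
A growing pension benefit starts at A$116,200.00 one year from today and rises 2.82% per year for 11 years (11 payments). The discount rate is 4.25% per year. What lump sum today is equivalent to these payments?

A$1,145,366.83

Periodic rate r = 0.0425 per year.
Growing ordinary annuity: PV = PMT₁ × [1 − ((1+g)/(1+r))^n] / (r − g) = 116,200 × [1 − ((1+0.0282)/(1+r))^11] / (r − 0.0282) = A$1,145,366.83.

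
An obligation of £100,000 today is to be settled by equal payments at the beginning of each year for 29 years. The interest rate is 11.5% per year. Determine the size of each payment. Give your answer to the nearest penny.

£10,772.40

Level annuity due; solve PV = PMT × [(1 − (1+r)^−n)/r] × (1+r) for PMT.
Periodic rate r = 0.115 per year.
With n = 29: PMT = 100,000 / ([(1 − (1+r)^−n)/r] × (1+r)) = £10,772.40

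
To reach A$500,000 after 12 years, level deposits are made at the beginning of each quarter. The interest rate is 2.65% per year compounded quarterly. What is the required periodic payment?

Level annuity due; solve FV = PMT × [((1+r)^n − 1)/r] × (1+r) for PMT.
Periodic rate r = 0.0265/4 per quarter; n is counted in quarters.
With n = 48: PMT = 500,000 / ([((1+r)^n − 1)/r] × (1+r)) = A$8,823.77

A$8,823.77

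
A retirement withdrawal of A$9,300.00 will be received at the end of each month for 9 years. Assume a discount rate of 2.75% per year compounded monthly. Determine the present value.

A$888,858.17

This is an ordinary annuity: 108 payments of A$9,300.00 at the end of each month.
Periodic rate r = 0.0275/12 per month; n is counted in months.
PV = PMT × [(1 − (1+r)^−n)/r] = 9,300 × [1 − (1+r)^−108] / r = A$888,858.17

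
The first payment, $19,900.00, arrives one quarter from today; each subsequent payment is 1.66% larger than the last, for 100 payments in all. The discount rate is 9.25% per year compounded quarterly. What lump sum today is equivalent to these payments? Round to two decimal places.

Periodic rate r = 0.0925/4 per quarter; n is counted in quarters.
Growing ordinary annuity: PV = PMT₁ × [1 − ((1+g)/(1+r))^n] / (r − g) = 19,900 × [1 − ((1+0.0166)/(1+r))^100] / (r − 0.0166) = $1,441,336.74.

$1,441,336.74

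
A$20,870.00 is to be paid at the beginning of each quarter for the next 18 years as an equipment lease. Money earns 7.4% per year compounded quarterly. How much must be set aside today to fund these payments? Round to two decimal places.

A$841,992.97

This is an annuity due: 72 payments of A$20,870.00 at the beginning of each quarter.
Periodic rate r = 0.074/4 per quarter; n is counted in quarters.
PV = PMT × [(1 − (1+r)^−n)/r] × (1+r) = 20,870 × [1 − (1+r)^−72] / r × (1+r) = A$841,992.97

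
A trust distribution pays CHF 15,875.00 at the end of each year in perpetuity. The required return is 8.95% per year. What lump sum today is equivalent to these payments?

Periodic rate r = 0.0895 per year.
Level perpetuity: PV = PMT / r = 15,875 / (0.0895) = CHF 177,374.30.

CHF 177,374.30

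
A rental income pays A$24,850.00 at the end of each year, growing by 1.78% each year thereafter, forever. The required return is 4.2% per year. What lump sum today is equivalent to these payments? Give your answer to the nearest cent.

Periodic rate r = 0.042 per year.
Growing perpetuity (Gordon): PV = PMT₁ / (r − g) = 24,850 / (r − 0.0178) = A$1,026,859.50.

A$1,026,859.50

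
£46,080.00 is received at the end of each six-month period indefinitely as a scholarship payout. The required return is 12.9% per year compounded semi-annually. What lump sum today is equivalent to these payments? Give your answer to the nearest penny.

£714,418.60

Periodic rate r = 0.129/2 per half-year.
Level perpetuity: PV = PMT / r = 46,080 / (0.129/2) = £714,418.60.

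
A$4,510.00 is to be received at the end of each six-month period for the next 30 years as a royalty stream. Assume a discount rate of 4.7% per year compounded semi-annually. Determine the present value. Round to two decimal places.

This is an ordinary annuity: 60 payments of A$4,510.00 at the end of each six-month period.
Periodic rate r = 0.047/2 per half-year; n is counted in half-years.
PV = PMT × [(1 − (1+r)^−n)/r] = 4,510 × [1 − (1+r)^−60] / r = A$144,289.58

A$144,289.58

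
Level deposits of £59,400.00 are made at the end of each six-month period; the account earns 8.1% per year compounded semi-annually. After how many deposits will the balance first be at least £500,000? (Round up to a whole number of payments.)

8 payments

Periodic rate r = 0.081/2 per half-year; n is counted in half-years.
Ordinary annuity FV: 500,000 = 59,400 × [((1+r)^n − 1)/r].
(1+r)^n = 1 + 500,000 × r / 59,400, so n = ln(1 + 500,000·r/59,400) / ln(1+r) = 7.39.
Round up to a whole number of payments: n = 8.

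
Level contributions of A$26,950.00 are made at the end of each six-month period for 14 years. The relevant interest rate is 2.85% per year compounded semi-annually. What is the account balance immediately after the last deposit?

A$919,406.37

This is an ordinary annuity: 28 deposits of A$26,950.00 at the end of each six-month period.
Periodic rate r = 0.0285/2 per half-year; n is counted in half-years.
FV = PMT × [((1+r)^n − 1)/r] = 26,950 × [(1+r)^28 − 1] / r = A$919,406.37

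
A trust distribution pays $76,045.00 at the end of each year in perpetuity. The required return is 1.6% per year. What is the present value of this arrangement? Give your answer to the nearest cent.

$4,752,812.50

Periodic rate r = 0.016 per year.
Level perpetuity: PV = PMT / r = 76,045 / (0.016) = $4,752,812.50.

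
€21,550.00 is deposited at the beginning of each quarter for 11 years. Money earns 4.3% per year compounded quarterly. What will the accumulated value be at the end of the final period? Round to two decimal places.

€1,217,251.47

This is an annuity due: 44 deposits of €21,550.00 at the beginning of each quarter.
Periodic rate r = 0.043/4 per quarter; n is counted in quarters.
FV = PMT × [((1+r)^n − 1)/r] × (1+r) = 21,550 × [(1+r)^44 − 1] / r × (1+r) = €1,217,251.47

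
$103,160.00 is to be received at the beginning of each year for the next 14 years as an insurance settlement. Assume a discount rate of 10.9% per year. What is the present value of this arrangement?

This is an annuity due: 14 payments of $103,160.00 at the beginning of each year.
Periodic rate r = 0.109 per year.
PV = PMT × [(1 − (1+r)^−n)/r] × (1+r) = 103,160 × [1 − (1+r)^−14] / r × (1+r) = $802,992.43

$802,992.43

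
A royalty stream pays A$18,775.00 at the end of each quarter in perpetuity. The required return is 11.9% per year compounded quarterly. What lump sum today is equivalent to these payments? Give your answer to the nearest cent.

A$631,092.44

Periodic rate r = 0.119/4 per quarter.
Level perpetuity: PV = PMT / r = 18,775 / (0.119/4) = A$631,092.44.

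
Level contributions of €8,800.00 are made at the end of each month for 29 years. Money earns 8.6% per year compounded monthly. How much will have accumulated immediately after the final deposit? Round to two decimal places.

€13,509,909.08

This is an ordinary annuity: 348 deposits of €8,800.00 at the end of each month.
Periodic rate r = 0.086/12 per month; n is counted in months.
FV = PMT × [((1+r)^n − 1)/r] = 8,800 × [(1+r)^348 − 1] / r = €13,509,909.08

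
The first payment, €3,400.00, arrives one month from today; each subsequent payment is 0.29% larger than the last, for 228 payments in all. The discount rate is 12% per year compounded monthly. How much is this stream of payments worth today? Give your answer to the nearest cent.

Periodic rate r = 0.12/12 per month; n is counted in months.
Growing ordinary annuity: PV = PMT₁ × [1 − ((1+g)/(1+r))^n] / (r − g) = 3,400 × [1 − ((1+0.0029)/(1+r))^228] / (r − 0.0029) = €383,002.23.

€383,002.23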